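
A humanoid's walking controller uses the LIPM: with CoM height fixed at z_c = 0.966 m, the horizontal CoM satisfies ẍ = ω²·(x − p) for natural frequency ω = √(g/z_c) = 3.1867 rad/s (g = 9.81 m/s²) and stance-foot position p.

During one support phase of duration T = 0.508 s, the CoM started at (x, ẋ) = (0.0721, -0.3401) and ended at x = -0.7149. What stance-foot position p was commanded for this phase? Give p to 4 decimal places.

p = 0.3976

ωT = 3.1867·0.508 = 1.618844; cosh(ωT) = 2.622689, sinh(ωT) = 2.424561
x(T) = p + (x₀−p)·cosh(ωT) + (ẋ₀/ω)·sinh(ωT) ⇒ p·(1 − cosh) = x(T) − x₀·cosh − (ẋ₀/ω)·sinh
numerator   = -0.7149 − (0.0721)·2.622689 − (-0.3401/3.1867)·2.424561 = -0.645235
denominator = 1 − 2.622689 = -1.622689
p = -0.645235 / -1.622689 = 0.3976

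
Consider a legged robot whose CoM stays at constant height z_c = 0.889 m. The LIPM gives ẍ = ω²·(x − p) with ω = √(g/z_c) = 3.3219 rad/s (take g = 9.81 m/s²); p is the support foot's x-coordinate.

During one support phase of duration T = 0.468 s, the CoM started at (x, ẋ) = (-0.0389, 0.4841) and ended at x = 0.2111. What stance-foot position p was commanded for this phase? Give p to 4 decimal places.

ωT = 3.3219·0.468 = 1.554649; cosh(ωT) = 2.472345, sinh(ωT) = 2.261081
x(T) = p + (x₀−p)·cosh(ωT) + (ẋ₀/ω)·sinh(ωT) ⇒ p·(1 − cosh) = x(T) − x₀·cosh − (ẋ₀/ω)·sinh
numerator   = 0.2111 − (-0.0389)·2.472345 − (0.4841/3.3219)·2.261081 = -0.022233
denominator = 1 − 2.472345 = -1.472345
p = -0.022233 / -1.472345 = 0.0151

p = 0.0151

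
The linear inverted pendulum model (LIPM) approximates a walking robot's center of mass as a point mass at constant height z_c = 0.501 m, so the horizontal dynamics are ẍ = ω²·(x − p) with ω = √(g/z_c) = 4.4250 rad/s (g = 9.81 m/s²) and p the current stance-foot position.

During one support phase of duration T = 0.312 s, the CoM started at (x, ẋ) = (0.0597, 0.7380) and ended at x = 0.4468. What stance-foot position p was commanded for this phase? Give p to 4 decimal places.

p = -0.0089

ωT = 4.4250·0.312 = 1.380600; cosh(ωT) = 2.114357, sinh(ωT) = 1.862930
x(T) = p + (x₀−p)·cosh(ωT) + (ẋ₀/ω)·sinh(ωT) ⇒ p·(1 − cosh) = x(T) − x₀·cosh − (ẋ₀/ω)·sinh
numerator   = 0.4468 − (0.0597)·2.114357 − (0.7380/4.4250)·1.862930 = 0.009874
denominator = 1 − 2.114357 = -1.114357
p = 0.009874 / -1.114357 = -0.0089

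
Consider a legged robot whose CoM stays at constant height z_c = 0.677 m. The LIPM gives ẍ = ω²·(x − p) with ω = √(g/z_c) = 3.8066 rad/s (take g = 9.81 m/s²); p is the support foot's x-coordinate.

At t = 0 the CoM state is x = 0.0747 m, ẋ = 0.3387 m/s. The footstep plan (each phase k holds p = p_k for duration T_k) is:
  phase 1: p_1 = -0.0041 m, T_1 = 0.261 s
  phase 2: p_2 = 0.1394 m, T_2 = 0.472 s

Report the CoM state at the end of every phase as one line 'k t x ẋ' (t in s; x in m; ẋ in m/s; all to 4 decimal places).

1 0.2610 0.2206 0.8696
2 0.7330 1.0607 3.5999

phase 1: p=-0.0041, T=0.261, ωT=0.993523, cosh=1.535501, sinh=1.165231; start (x,ẋ)=(0.074700, 0.338700) → end (x,ẋ)=(0.220576, 0.869597)
phase 2: p=0.1394, T=0.472, ωT=1.796715, cosh=3.097825, sinh=2.931983; start (x,ẋ)=(0.220576, 0.869597) → end (x,ẋ)=(1.060665, 3.599858)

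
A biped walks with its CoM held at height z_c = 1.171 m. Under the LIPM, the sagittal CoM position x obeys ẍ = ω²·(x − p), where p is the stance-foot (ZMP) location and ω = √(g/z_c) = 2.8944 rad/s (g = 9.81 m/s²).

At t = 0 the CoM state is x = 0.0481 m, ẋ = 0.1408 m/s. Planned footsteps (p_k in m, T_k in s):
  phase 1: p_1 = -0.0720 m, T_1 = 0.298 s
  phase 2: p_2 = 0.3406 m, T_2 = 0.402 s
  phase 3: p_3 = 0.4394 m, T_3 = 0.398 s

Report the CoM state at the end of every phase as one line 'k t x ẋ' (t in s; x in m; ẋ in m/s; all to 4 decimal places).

1 0.2980 0.1430 0.5349
2 0.7000 0.2604 0.1135
3 1.0980 0.1837 -0.5405

phase 1: p=-0.0720, T=0.298, ωT=0.862531, cosh=1.395621, sinh=0.973529; start (x,ẋ)=(0.048100, 0.140800) → end (x,ẋ)=(0.142972, 0.534919)
phase 2: p=0.3406, T=0.402, ωT=1.163549, cosh=1.756825, sinh=1.444449; start (x,ẋ)=(0.142972, 0.534919) → end (x,ẋ)=(0.260353, 0.113513)
phase 3: p=0.4394, T=0.398, ωT=1.151971, cosh=1.740219, sinh=1.424206; start (x,ẋ)=(0.260353, 0.113513) → end (x,ẋ)=(0.183675, -0.540531)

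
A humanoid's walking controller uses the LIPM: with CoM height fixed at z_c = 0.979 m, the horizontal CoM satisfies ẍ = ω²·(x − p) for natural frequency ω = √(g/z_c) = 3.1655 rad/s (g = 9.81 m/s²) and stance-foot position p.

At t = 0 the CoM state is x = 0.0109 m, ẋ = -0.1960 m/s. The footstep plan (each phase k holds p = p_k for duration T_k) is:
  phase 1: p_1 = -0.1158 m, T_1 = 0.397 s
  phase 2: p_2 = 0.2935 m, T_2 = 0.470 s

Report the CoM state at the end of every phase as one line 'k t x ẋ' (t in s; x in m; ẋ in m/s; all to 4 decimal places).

phase 1: p=-0.1158, T=0.397, ωT=1.256704, cosh=1.899205, sinh=1.614614; start (x,ẋ)=(0.010900, -0.196000) → end (x,ẋ)=(0.024856, 0.275327)
phase 2: p=0.2935, T=0.470, ωT=1.487785, cosh=2.326575, sinh=2.100703; start (x,ẋ)=(0.024856, 0.275327) → end (x,ẋ)=(-0.148806, -1.145850)

1 0.3970 0.0249 0.2753
2 0.8670 -0.1488 -1.1459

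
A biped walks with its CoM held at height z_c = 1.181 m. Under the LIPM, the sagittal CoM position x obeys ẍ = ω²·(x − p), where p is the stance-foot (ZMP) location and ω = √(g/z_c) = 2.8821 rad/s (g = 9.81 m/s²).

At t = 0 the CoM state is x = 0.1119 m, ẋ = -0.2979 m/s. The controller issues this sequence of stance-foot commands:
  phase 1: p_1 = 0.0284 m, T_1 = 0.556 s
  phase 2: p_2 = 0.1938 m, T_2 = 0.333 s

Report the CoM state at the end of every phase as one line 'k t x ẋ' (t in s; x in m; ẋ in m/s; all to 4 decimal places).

phase 1: p=0.0284, T=0.556, ωT=1.602448, cosh=2.583287, sinh=2.381884; start (x,ẋ)=(0.111900, -0.297900) → end (x,ẋ)=(-0.002092, -0.196348)
phase 2: p=0.1938, T=0.333, ωT=0.959739, cosh=1.497004, sinh=1.114011; start (x,ẋ)=(-0.002092, -0.196348) → end (x,ẋ)=(-0.175345, -0.922883)

1 0.5560 -0.0021 -0.1963
2 0.8890 -0.1753 -0.9229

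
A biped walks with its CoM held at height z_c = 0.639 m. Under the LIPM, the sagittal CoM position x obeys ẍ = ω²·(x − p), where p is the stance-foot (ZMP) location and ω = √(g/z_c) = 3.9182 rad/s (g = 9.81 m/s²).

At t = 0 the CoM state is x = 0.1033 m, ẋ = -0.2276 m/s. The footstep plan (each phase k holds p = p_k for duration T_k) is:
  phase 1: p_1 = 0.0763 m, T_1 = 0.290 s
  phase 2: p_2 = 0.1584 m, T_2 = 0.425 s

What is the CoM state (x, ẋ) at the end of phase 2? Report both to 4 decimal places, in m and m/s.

x = -0.3198, ẋ = -1.8331

phase 1: p=0.0763, T=0.290, ωT=1.136278, cosh=1.718082, sinh=1.397070; start (x,ẋ)=(0.103300, -0.227600) → end (x,ẋ)=(0.041535, -0.243237)
phase 2: p=0.1584, T=0.425, ωT=1.665235, cosh=2.738031, sinh=2.548885; start (x,ẋ)=(0.041535, -0.243237) → end (x,ẋ)=(-0.319811, -1.833124)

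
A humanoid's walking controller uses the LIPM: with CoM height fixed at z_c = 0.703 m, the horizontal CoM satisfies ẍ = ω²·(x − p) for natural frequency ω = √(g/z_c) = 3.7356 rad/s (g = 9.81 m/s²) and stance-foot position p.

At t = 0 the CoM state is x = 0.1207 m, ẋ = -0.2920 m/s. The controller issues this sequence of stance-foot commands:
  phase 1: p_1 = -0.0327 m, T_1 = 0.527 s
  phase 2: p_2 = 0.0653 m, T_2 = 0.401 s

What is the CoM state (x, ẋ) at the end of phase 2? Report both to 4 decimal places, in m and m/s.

x = 1.0436, ẋ = 3.7094

phase 1: p=-0.0327, T=0.527, ωT=1.968661, cosh=3.650363, sinh=3.510720; start (x,ẋ)=(0.120700, -0.292000) → end (x,ẋ)=(0.252844, 0.945880)
phase 2: p=0.0653, T=0.401, ωT=1.497976, cosh=2.348104, sinh=2.124522; start (x,ẋ)=(0.252844, 0.945880) → end (x,ẋ)=(1.043616, 3.709442)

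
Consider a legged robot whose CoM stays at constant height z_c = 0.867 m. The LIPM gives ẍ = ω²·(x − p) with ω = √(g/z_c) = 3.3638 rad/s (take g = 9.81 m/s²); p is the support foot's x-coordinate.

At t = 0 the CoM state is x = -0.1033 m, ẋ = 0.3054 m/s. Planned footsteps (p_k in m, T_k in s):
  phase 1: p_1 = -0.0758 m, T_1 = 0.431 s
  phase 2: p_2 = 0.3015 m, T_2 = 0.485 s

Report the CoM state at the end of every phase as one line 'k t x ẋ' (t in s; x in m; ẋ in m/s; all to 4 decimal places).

phase 1: p=-0.0758, T=0.431, ωT=1.449798, cosh=2.248435, sinh=2.013817; start (x,ẋ)=(-0.103300, 0.305400) → end (x,ẋ)=(0.045203, 0.500385)
phase 2: p=0.3015, T=0.485, ωT=1.631443, cosh=2.653446, sinh=2.457799; start (x,ẋ)=(0.045203, 0.500385) → end (x,ẋ)=(-0.012959, -0.791203)

1 0.4310 0.0452 0.5004
2 0.9160 -0.0130 -0.7912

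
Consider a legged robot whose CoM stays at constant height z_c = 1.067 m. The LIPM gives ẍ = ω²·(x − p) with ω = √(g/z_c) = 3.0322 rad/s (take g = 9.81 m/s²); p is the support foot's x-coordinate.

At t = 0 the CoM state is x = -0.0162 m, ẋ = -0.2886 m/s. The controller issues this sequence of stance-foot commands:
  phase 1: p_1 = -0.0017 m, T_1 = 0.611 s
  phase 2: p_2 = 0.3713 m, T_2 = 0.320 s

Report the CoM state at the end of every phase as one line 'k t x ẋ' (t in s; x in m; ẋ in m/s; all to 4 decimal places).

1 0.6110 -0.3451 -1.0795
2 0.9310 -1.1119 -4.0832

phase 1: p=-0.0017, T=0.611, ωT=1.852674, cosh=3.266833, sinh=3.110016; start (x,ẋ)=(-0.016200, -0.288600) → end (x,ẋ)=(-0.345076, -1.079546)
phase 2: p=0.3713, T=0.320, ωT=0.970304, cosh=1.508857, sinh=1.129889; start (x,ẋ)=(-0.345076, -1.079546) → end (x,ẋ)=(-1.111880, -4.083219)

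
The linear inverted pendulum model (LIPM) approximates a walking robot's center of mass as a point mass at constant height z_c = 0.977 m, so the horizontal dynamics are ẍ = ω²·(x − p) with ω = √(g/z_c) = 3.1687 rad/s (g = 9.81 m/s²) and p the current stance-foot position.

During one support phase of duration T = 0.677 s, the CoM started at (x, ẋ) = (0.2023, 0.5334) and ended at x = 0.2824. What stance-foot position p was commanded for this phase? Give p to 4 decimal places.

ωT = 3.1687·0.677 = 2.145210; cosh(ωT) = 4.330439, sinh(ωT) = 4.213395
x(T) = p + (x₀−p)·cosh(ωT) + (ẋ₀/ω)·sinh(ωT) ⇒ p·(1 − cosh) = x(T) − x₀·cosh − (ẋ₀/ω)·sinh
numerator   = 0.2824 − (0.2023)·4.330439 − (0.5334/3.1687)·4.213395 = -1.302906
denominator = 1 − 4.330439 = -3.330439
p = -1.302906 / -3.330439 = 0.3912

p = 0.3912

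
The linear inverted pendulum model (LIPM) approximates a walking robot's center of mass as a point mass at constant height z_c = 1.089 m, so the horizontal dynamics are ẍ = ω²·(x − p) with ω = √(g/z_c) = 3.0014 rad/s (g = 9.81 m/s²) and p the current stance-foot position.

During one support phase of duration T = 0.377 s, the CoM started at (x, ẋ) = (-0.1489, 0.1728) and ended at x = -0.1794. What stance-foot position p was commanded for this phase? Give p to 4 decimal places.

ωT = 3.0014·0.377 = 1.131528; cosh(ωT) = 1.711465, sinh(ωT) = 1.388925
x(T) = p + (x₀−p)·cosh(ωT) + (ẋ₀/ω)·sinh(ωT) ⇒ p·(1 − cosh) = x(T) − x₀·cosh − (ẋ₀/ω)·sinh
numerator   = -0.1794 − (-0.1489)·1.711465 − (0.1728/3.0014)·1.388925 = -0.004528
denominator = 1 − 1.711465 = -0.711465
p = -0.004528 / -0.711465 = 0.0064

p = 0.0064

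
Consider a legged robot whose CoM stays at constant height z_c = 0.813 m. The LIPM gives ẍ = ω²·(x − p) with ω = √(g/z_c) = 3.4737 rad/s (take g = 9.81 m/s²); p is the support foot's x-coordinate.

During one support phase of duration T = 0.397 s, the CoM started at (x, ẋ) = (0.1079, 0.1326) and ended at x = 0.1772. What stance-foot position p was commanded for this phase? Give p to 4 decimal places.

ωT = 3.4737·0.397 = 1.379059; cosh(ωT) = 2.111489, sinh(ωT) = 1.859674
x(T) = p + (x₀−p)·cosh(ωT) + (ẋ₀/ω)·sinh(ωT) ⇒ p·(1 − cosh) = x(T) − x₀·cosh − (ẋ₀/ω)·sinh
numerator   = 0.1772 − (0.1079)·2.111489 − (0.1326/3.4737)·1.859674 = -0.121618
denominator = 1 − 2.111489 = -1.111489
p = -0.121618 / -1.111489 = 0.1094

p = 0.1094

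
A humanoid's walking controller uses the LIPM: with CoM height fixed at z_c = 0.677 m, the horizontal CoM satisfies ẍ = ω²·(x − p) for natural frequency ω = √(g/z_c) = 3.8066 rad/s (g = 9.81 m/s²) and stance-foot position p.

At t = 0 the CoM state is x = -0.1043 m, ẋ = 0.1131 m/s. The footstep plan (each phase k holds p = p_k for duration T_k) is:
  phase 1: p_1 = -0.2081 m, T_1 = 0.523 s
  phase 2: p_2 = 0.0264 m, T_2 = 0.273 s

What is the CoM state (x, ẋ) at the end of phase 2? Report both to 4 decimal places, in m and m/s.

phase 1: p=-0.2081, T=0.523, ωT=1.990852, cosh=3.729173, sinh=3.592594; start (x,ẋ)=(-0.104300, 0.113100) → end (x,ẋ)=(0.285730, 1.841294)
phase 2: p=0.0264, T=0.273, ωT=1.039202, cosh=1.590348, sinh=1.236611; start (x,ẋ)=(0.285730, 1.841294) → end (x,ẋ)=(1.036987, 4.149037)

x = 1.0370, ẋ = 4.1490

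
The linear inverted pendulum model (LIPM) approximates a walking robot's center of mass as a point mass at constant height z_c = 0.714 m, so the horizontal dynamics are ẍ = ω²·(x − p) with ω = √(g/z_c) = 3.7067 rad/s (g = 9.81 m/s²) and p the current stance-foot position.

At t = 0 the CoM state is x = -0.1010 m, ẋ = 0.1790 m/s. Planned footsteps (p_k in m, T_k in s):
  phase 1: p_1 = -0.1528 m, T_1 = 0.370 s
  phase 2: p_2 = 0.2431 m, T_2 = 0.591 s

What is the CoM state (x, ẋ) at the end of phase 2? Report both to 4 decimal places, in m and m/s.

phase 1: p=-0.1528, T=0.370, ωT=1.371479, cosh=2.097453, sinh=1.843722; start (x,ẋ)=(-0.101000, 0.179000) → end (x,ẋ)=(0.044883, 0.729452)
phase 2: p=0.2431, T=0.591, ωT=2.190660, cosh=4.526476, sinh=4.414633; start (x,ẋ)=(0.044883, 0.729452) → end (x,ẋ)=(0.214644, 0.058281)

x = 0.2146, ẋ = 0.0583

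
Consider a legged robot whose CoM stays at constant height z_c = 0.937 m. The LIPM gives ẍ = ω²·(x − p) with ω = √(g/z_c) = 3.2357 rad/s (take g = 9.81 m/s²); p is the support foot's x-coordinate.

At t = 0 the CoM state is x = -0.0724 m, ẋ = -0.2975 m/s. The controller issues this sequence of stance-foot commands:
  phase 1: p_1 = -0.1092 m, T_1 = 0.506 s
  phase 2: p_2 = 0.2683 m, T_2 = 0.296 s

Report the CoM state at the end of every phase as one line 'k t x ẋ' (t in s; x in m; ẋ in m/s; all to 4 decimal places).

phase 1: p=-0.1092, T=0.506, ωT=1.637264, cosh=2.667798, sinh=2.473287; start (x,ẋ)=(-0.072400, -0.297500) → end (x,ẋ)=(-0.238426, -0.499166)
phase 2: p=0.2683, T=0.296, ωT=0.957767, cosh=1.494810, sinh=1.111061; start (x,ẋ)=(-0.238426, -0.499166) → end (x,ẋ)=(-0.660562, -2.567872)

1 0.5060 -0.2384 -0.4992
2 0.8020 -0.6606 -2.5679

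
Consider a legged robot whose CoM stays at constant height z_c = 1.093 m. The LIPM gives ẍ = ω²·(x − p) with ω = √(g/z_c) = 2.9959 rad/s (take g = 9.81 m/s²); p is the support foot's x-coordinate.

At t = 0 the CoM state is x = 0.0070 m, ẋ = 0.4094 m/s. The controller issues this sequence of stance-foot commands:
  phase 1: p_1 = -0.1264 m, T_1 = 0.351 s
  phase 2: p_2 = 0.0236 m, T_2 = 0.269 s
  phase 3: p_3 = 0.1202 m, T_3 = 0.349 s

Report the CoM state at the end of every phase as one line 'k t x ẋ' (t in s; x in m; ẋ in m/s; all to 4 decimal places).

1 0.3510 0.2595 1.1595
2 0.6200 0.6871 2.1901
3 0.9690 1.9377 5.6178

phase 1: p=-0.1264, T=0.351, ωT=1.051561, cosh=1.605754, sinh=1.256362; start (x,ẋ)=(0.007000, 0.409400) → end (x,ẋ)=(0.259494, 1.159504)
phase 2: p=0.0236, T=0.269, ωT=0.805897, cosh=1.342695, sinh=0.896008; start (x,ẋ)=(0.259494, 1.159504) → end (x,ẋ)=(0.687116, 2.190083)
phase 3: p=0.1202, T=0.349, ωT=1.045569, cosh=1.598254, sinh=1.246763; start (x,ẋ)=(0.687116, 2.190083) → end (x,ẋ)=(1.937692, 5.617840)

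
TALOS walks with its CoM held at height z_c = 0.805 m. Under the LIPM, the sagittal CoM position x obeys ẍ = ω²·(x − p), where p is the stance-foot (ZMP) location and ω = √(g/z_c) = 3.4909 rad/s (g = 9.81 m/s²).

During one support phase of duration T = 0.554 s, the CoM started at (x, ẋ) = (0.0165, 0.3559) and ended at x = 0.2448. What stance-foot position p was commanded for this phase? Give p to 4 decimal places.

ωT = 3.4909·0.554 = 1.933959; cosh(ωT) = 3.530706, sinh(ωT) = 3.386131
x(T) = p + (x₀−p)·cosh(ωT) + (ẋ₀/ω)·sinh(ωT) ⇒ p·(1 − cosh) = x(T) − x₀·cosh − (ẋ₀/ω)·sinh
numerator   = 0.2448 − (0.0165)·3.530706 − (0.3559/3.4909)·3.386131 = -0.158675
denominator = 1 − 3.530706 = -2.530706
p = -0.158675 / -2.530706 = 0.0627

p = 0.0627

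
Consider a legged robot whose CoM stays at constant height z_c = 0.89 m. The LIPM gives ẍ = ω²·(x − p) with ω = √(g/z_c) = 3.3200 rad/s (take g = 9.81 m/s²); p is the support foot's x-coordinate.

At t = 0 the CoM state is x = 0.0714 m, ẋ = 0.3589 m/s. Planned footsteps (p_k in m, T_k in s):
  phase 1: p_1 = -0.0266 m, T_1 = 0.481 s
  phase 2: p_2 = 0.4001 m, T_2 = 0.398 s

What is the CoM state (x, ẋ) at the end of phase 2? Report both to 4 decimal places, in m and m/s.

x = 1.4506, ẋ = 3.8673

phase 1: p=-0.0266, T=0.481, ωT=1.596920, cosh=2.570160, sinh=2.367641; start (x,ẋ)=(0.071400, 0.358900) → end (x,ẋ)=(0.481223, 1.692766)
phase 2: p=0.4001, T=0.398, ωT=1.321360, cosh=2.007644, sinh=1.740872; start (x,ẋ)=(0.481223, 1.692766) → end (x,ẋ)=(1.450584, 3.867340)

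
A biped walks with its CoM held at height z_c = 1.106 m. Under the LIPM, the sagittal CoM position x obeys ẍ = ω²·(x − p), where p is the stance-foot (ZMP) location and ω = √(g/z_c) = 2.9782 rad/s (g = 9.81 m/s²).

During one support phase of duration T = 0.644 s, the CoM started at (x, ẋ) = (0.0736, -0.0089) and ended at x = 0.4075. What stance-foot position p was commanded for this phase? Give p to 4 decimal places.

p = -0.0652

ωT = 2.9782·0.644 = 1.917961; cosh(ωT) = 3.476985, sinh(ωT) = 3.330079
x(T) = p + (x₀−p)·cosh(ωT) + (ẋ₀/ω)·sinh(ωT) ⇒ p·(1 − cosh) = x(T) − x₀·cosh − (ẋ₀/ω)·sinh
numerator   = 0.4075 − (0.0736)·3.476985 − (-0.0089/2.9782)·3.330079 = 0.161545
denominator = 1 − 3.476985 = -2.476985
p = 0.161545 / -2.476985 = -0.0652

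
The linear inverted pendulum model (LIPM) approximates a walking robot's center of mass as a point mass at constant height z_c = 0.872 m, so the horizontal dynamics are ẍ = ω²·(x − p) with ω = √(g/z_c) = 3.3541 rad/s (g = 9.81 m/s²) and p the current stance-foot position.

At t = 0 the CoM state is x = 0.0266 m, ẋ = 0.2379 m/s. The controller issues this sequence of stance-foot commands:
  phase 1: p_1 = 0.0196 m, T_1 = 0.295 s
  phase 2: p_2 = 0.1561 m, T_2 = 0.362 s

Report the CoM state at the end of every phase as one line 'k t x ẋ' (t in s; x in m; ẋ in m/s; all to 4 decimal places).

1 0.2950 0.1125 0.3914
2 0.6570 0.2554 0.4927

phase 1: p=0.0196, T=0.295, ωT=0.989459, cosh=1.530779, sinh=1.159001; start (x,ẋ)=(0.026600, 0.237900) → end (x,ẋ)=(0.112521, 0.391384)
phase 2: p=0.1561, T=0.362, ωT=1.214184, cosh=1.832249, sinh=1.535297; start (x,ẋ)=(0.112521, 0.391384) → end (x,ẋ)=(0.255404, 0.492703)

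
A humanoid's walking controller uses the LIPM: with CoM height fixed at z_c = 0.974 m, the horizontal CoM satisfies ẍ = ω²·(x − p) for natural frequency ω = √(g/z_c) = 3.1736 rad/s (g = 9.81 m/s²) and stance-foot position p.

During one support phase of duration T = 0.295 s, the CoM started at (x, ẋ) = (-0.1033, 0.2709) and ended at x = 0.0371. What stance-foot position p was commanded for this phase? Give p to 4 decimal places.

p = -0.2058

ωT = 3.1736·0.295 = 0.936212; cosh(ωT) = 1.471206, sinh(ωT) = 1.079096
x(T) = p + (x₀−p)·cosh(ωT) + (ẋ₀/ω)·sinh(ωT) ⇒ p·(1 − cosh) = x(T) − x₀·cosh − (ẋ₀/ω)·sinh
numerator   = 0.0371 − (-0.1033)·1.471206 − (0.2709/3.1736)·1.079096 = 0.096963
denominator = 1 − 1.471206 = -0.471206
p = 0.096963 / -0.471206 = -0.2058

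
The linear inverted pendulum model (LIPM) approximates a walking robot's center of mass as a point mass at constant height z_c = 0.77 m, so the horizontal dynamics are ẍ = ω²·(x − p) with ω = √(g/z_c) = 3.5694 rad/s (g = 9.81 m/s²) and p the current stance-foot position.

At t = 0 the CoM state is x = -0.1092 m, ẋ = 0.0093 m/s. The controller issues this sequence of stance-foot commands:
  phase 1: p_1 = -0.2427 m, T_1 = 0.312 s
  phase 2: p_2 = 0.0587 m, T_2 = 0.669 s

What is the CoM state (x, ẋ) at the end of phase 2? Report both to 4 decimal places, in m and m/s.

x = 0.6627, ẋ = 2.2408

phase 1: p=-0.2427, T=0.312, ωT=1.113653, cosh=1.686910, sinh=1.358553; start (x,ẋ)=(-0.109200, 0.009300) → end (x,ẋ)=(-0.013958, 0.663059)
phase 2: p=0.0587, T=0.669, ωT=2.387929, cosh=5.491365, sinh=5.399546; start (x,ẋ)=(-0.013958, 0.663059) → end (x,ẋ)=(0.662740, 2.240754)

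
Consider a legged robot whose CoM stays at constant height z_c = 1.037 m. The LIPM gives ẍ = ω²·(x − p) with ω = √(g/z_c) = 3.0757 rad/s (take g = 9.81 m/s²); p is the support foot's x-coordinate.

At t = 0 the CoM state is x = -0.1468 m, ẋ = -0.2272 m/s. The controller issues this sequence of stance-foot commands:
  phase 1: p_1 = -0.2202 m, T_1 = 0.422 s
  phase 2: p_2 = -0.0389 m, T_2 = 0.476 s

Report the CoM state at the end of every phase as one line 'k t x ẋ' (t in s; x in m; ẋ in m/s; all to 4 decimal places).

phase 1: p=-0.2202, T=0.422, ωT=1.297945, cosh=1.967429, sinh=1.694337; start (x,ẋ)=(-0.146800, -0.227200) → end (x,ẋ)=(-0.200950, -0.064493)
phase 2: p=-0.0389, T=0.476, ωT=1.464033, cosh=2.277331, sinh=2.046030; start (x,ẋ)=(-0.200950, -0.064493) → end (x,ẋ)=(-0.450844, -1.166649)

1 0.4220 -0.2010 -0.0645
2 0.8980 -0.4508 -1.1666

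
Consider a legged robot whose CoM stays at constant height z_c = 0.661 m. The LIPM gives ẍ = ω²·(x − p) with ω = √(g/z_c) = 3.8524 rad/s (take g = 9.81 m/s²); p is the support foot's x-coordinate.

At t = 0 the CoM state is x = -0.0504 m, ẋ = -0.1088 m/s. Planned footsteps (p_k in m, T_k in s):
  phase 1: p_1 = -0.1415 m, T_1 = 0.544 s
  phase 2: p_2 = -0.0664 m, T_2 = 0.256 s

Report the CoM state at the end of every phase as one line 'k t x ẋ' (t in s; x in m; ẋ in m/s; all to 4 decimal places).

1 0.5440 0.1214 0.9562
2 0.8000 0.5068 2.2951

phase 1: p=-0.1415, T=0.544, ωT=2.095706, cosh=4.127080, sinh=4.004096; start (x,ẋ)=(-0.050400, -0.108800) → end (x,ẋ)=(0.121393, 0.956226)
phase 2: p=-0.0664, T=0.256, ωT=0.986214, cosh=1.527026, sinh=1.154040; start (x,ẋ)=(0.121393, 0.956226) → end (x,ẋ)=(0.506815, 2.295075)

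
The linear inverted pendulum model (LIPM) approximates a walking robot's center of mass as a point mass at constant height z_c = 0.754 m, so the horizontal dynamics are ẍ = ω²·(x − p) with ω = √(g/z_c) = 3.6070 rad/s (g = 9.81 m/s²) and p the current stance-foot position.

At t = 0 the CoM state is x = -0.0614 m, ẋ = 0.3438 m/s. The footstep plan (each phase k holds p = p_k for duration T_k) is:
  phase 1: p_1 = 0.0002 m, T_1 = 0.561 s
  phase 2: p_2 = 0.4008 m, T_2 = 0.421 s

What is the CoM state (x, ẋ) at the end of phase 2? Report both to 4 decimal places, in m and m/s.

x = 0.0224, ẋ = -1.0320

phase 1: p=0.0002, T=0.561, ωT=2.023527, cosh=3.848574, sinh=3.716386; start (x,ẋ)=(-0.061400, 0.343800) → end (x,ẋ)=(0.117354, 0.497392)
phase 2: p=0.4008, T=0.421, ωT=1.518547, cosh=2.392308, sinh=2.173278; start (x,ẋ)=(0.117354, 0.497392) → end (x,ẋ)=(0.022396, -1.032024)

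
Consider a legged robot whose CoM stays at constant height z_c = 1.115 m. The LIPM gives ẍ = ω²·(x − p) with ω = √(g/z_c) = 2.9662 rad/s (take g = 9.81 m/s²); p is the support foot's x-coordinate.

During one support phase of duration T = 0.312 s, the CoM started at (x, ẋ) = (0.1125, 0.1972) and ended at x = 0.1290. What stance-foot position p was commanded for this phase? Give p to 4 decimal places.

ωT = 2.9662·0.312 = 0.925454; cosh(ωT) = 1.459683, sinh(ωT) = 1.063332
x(T) = p + (x₀−p)·cosh(ωT) + (ẋ₀/ω)·sinh(ωT) ⇒ p·(1 − cosh) = x(T) − x₀·cosh − (ẋ₀/ω)·sinh
numerator   = 0.1290 − (0.1125)·1.459683 − (0.1972/2.9662)·1.063332 = -0.105907
denominator = 1 − 1.459683 = -0.459683
p = -0.105907 / -0.459683 = 0.2304

p = 0.2304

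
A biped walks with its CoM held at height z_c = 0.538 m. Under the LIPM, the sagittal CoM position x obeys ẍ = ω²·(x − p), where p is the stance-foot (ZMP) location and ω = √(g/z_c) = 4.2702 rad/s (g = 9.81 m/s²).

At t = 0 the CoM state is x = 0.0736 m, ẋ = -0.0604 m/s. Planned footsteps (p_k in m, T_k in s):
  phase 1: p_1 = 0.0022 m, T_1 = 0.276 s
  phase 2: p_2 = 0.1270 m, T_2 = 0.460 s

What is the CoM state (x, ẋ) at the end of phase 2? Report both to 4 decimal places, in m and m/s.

phase 1: p=0.0022, T=0.276, ωT=1.178575, cosh=1.778729, sinh=1.471012; start (x,ẋ)=(0.073600, -0.060400) → end (x,ẋ)=(0.108394, 0.341065)
phase 2: p=0.1270, T=0.460, ωT=1.964292, cosh=3.635059, sinh=3.494804; start (x,ẋ)=(0.108394, 0.341065) → end (x,ẋ)=(0.338501, 0.962131)

x = 0.3385, ẋ = 0.9621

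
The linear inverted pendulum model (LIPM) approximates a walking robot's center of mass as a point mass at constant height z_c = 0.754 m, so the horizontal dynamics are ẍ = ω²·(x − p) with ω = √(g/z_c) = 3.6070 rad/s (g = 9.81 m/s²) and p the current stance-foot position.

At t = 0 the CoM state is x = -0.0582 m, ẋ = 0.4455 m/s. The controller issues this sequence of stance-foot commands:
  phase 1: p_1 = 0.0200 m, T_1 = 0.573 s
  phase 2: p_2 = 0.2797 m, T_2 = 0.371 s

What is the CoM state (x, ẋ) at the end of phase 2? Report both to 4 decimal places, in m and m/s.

x = 0.4295, ẋ = 0.8103

phase 1: p=0.0200, T=0.573, ωT=2.066811, cosh=4.013090, sinh=3.886501; start (x,ẋ)=(-0.058200, 0.445500) → end (x,ẋ)=(0.186198, 0.691576)
phase 2: p=0.2797, T=0.371, ωT=1.338197, cosh=2.037241, sinh=1.774923; start (x,ẋ)=(0.186198, 0.691576) → end (x,ẋ)=(0.429522, 0.810291)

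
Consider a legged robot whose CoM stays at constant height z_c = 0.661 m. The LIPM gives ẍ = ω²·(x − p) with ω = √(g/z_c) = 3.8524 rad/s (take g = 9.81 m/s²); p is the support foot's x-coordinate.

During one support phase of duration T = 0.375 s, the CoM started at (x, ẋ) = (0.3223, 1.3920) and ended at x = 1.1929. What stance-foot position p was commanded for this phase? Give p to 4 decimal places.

ωT = 3.8524·0.375 = 1.444650; cosh(ωT) = 2.238098, sinh(ωT) = 2.002270
x(T) = p + (x₀−p)·cosh(ωT) + (ẋ₀/ω)·sinh(ωT) ⇒ p·(1 − cosh) = x(T) − x₀·cosh − (ẋ₀/ω)·sinh
numerator   = 1.1929 − (0.3223)·2.238098 − (1.3920/3.8524)·2.002270 = -0.251926
denominator = 1 − 2.238098 = -1.238098
p = -0.251926 / -1.238098 = 0.2035

p = 0.2035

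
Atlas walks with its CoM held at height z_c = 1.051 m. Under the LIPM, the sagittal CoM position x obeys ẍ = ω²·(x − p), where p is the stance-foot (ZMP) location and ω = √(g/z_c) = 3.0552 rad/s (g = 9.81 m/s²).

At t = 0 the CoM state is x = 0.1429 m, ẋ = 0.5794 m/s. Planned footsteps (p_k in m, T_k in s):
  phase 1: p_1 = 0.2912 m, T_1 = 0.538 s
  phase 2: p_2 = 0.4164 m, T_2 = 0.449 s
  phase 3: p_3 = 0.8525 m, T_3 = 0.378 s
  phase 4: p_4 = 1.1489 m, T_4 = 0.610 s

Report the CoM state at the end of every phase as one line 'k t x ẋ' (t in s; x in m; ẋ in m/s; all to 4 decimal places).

1 0.5380 0.3655 0.4266
2 0.9870 0.5671 0.6082
3 1.3650 0.6392 -0.1853
4 1.9750 -0.7245 -5.5108

phase 1: p=0.2912, T=0.538, ωT=1.643698, cosh=2.683765, sinh=2.490501; start (x,ẋ)=(0.142900, 0.579400) → end (x,ẋ)=(0.365506, 0.426562)
phase 2: p=0.4164, T=0.449, ωT=1.371785, cosh=2.098017, sinh=1.844363; start (x,ẋ)=(0.365506, 0.426562) → end (x,ẋ)=(0.567130, 0.608151)
phase 3: p=0.8525, T=0.378, ωT=1.154866, cosh=1.744348, sinh=1.429248; start (x,ẋ)=(0.567130, 0.608151) → end (x,ẋ)=(0.639214, -0.185278)
phase 4: p=1.1489, T=0.610, ωT=1.863672, cosh=3.301235, sinh=3.146133; start (x,ẋ)=(0.639214, -0.185278) → end (x,ẋ)=(-0.724485, -5.510779)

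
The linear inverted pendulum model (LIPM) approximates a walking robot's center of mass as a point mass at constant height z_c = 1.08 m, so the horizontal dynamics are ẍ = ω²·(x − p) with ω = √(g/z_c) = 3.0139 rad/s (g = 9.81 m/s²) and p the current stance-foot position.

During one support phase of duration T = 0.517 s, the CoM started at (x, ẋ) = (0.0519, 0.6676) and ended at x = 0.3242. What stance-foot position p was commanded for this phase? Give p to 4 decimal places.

ωT = 3.0139·0.517 = 1.558186; cosh(ωT) = 2.480358, sinh(ωT) = 2.269840
x(T) = p + (x₀−p)·cosh(ωT) + (ẋ₀/ω)·sinh(ωT) ⇒ p·(1 − cosh) = x(T) − x₀·cosh − (ẋ₀/ω)·sinh
numerator   = 0.3242 − (0.0519)·2.480358 − (0.6676/3.0139)·2.269840 = -0.307316
denominator = 1 − 2.480358 = -1.480358
p = -0.307316 / -1.480358 = 0.2076

p = 0.2076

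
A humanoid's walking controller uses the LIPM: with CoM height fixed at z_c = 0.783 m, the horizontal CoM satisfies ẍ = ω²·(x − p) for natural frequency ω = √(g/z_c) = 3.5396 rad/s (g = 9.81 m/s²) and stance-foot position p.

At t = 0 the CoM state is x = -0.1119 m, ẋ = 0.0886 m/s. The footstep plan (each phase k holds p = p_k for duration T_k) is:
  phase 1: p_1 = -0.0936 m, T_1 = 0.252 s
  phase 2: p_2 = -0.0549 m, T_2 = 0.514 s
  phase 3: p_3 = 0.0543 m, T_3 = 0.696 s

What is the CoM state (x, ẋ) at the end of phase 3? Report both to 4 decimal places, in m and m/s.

phase 1: p=-0.0936, T=0.252, ωT=0.891979, cosh=1.424899, sinh=1.015055; start (x,ẋ)=(-0.111900, 0.088600) → end (x,ẋ)=(-0.094268, 0.060496)
phase 2: p=-0.0549, T=0.514, ωT=1.819354, cosh=3.165003, sinh=3.002872; start (x,ẋ)=(-0.094268, 0.060496) → end (x,ẋ)=(-0.128176, -0.226968)
phase 3: p=0.0543, T=0.696, ωT=2.463562, cosh=5.915852, sinh=5.830721; start (x,ẋ)=(-0.128176, -0.226968) → end (x,ẋ)=(-1.399082, -5.108727)

x = -1.3991, ẋ = -5.1087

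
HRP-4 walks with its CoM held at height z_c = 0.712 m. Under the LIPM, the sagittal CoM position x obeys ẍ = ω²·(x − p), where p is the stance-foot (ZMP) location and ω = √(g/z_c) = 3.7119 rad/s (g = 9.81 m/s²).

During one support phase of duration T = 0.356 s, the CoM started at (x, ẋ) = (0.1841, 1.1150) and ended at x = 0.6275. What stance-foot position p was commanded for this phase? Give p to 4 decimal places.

ωT = 3.7119·0.356 = 1.321436; cosh(ωT) = 2.007777, sinh(ωT) = 1.741025
x(T) = p + (x₀−p)·cosh(ωT) + (ẋ₀/ω)·sinh(ωT) ⇒ p·(1 − cosh) = x(T) − x₀·cosh − (ẋ₀/ω)·sinh
numerator   = 0.6275 − (0.1841)·2.007777 − (1.1150/3.7119)·1.741025 = -0.265110
denominator = 1 − 2.007777 = -1.007777
p = -0.265110 / -1.007777 = 0.2631

p = 0.2631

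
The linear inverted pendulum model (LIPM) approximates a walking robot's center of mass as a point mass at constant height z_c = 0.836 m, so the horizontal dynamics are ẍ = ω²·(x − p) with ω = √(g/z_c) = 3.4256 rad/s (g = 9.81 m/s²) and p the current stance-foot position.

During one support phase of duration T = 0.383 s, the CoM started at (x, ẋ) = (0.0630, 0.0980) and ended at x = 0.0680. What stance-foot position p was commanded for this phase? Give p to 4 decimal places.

p = 0.1076

ωT = 3.4256·0.383 = 1.312005; cosh(ωT) = 1.991445, sinh(ωT) = 1.722166
x(T) = p + (x₀−p)·cosh(ωT) + (ẋ₀/ω)·sinh(ωT) ⇒ p·(1 − cosh) = x(T) − x₀·cosh − (ẋ₀/ω)·sinh
numerator   = 0.0680 − (0.0630)·1.991445 − (0.0980/3.4256)·1.722166 = -0.106729
denominator = 1 − 1.991445 = -0.991445
p = -0.106729 / -0.991445 = 0.1076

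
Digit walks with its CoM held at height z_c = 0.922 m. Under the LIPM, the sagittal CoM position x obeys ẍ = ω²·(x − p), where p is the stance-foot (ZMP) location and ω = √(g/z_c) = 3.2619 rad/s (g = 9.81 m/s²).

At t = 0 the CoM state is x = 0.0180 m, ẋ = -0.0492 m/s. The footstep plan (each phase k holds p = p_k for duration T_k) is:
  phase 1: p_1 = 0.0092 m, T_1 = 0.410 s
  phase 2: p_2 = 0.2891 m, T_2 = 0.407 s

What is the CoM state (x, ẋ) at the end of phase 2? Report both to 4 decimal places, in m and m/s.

x = -0.3202, ẋ = -1.7508

phase 1: p=0.0092, T=0.410, ωT=1.337379, cosh=2.035790, sinh=1.773257; start (x,ẋ)=(0.018000, -0.049200) → end (x,ẋ)=(0.000369, -0.049260)
phase 2: p=0.2891, T=0.407, ωT=1.327593, cosh=2.018535, sinh=1.753420; start (x,ẋ)=(0.000369, -0.049260) → end (x,ẋ)=(-0.320194, -1.750827)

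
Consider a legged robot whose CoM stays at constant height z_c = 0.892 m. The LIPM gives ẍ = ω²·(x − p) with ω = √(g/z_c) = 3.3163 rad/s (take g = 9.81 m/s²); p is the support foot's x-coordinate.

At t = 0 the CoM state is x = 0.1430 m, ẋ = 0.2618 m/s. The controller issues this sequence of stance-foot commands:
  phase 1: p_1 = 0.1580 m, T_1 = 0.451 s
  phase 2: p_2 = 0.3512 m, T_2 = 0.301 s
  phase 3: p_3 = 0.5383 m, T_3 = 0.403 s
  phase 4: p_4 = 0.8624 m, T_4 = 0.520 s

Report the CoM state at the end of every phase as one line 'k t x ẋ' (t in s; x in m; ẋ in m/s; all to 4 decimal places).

phase 1: p=0.1580, T=0.451, ωT=1.495651, cosh=2.343172, sinh=2.119070; start (x,ẋ)=(0.143000, 0.261800) → end (x,ẋ)=(0.290139, 0.508030)
phase 2: p=0.3512, T=0.301, ωT=0.998206, cosh=1.540975, sinh=1.172435; start (x,ẋ)=(0.290139, 0.508030) → end (x,ẋ)=(0.436714, 0.545448)
phase 3: p=0.5383, T=0.403, ωT=1.336469, cosh=2.034177, sinh=1.771405; start (x,ẋ)=(0.436714, 0.545448) → end (x,ẋ)=(0.623008, 0.512770)
phase 4: p=0.8624, T=0.520, ωT=1.724476, cosh=2.893924, sinh=2.715657; start (x,ẋ)=(0.623008, 0.512770) → end (x,ẋ)=(0.589516, -0.672030)

1 0.4510 0.2901 0.5080
2 0.7520 0.4367 0.5454
3 1.1550 0.6230 0.5128
4 1.6750 0.5895 -0.6720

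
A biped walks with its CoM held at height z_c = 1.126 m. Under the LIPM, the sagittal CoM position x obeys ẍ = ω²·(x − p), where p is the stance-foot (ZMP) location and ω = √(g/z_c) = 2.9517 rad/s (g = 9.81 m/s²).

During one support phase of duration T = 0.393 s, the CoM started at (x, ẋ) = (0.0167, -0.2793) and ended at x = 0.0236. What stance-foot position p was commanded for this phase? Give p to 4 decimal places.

p = -0.1735

ωT = 2.9517·0.393 = 1.160018; cosh(ωT) = 1.751736, sinh(ωT) = 1.438255
x(T) = p + (x₀−p)·cosh(ωT) + (ẋ₀/ω)·sinh(ωT) ⇒ p·(1 − cosh) = x(T) − x₀·cosh − (ẋ₀/ω)·sinh
numerator   = 0.0236 − (0.0167)·1.751736 − (-0.2793/2.9517)·1.438255 = 0.130439
denominator = 1 − 1.751736 = -0.751736
p = 0.130439 / -0.751736 = -0.1735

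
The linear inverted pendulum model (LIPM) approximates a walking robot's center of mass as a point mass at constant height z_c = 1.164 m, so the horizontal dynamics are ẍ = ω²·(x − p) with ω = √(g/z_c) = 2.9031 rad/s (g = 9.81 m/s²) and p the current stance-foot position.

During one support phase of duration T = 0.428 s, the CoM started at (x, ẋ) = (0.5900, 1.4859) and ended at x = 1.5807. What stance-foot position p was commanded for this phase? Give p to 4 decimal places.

p = 0.3869

ωT = 2.9031·0.428 = 1.242527; cosh(ωT) = 1.876505, sinh(ωT) = 1.587851
x(T) = p + (x₀−p)·cosh(ωT) + (ẋ₀/ω)·sinh(ωT) ⇒ p·(1 − cosh) = x(T) − x₀·cosh − (ẋ₀/ω)·sinh
numerator   = 1.5807 − (0.5900)·1.876505 − (1.4859/2.9031)·1.587851 = -0.339151
denominator = 1 − 1.876505 = -0.876505
p = -0.339151 / -0.876505 = 0.3869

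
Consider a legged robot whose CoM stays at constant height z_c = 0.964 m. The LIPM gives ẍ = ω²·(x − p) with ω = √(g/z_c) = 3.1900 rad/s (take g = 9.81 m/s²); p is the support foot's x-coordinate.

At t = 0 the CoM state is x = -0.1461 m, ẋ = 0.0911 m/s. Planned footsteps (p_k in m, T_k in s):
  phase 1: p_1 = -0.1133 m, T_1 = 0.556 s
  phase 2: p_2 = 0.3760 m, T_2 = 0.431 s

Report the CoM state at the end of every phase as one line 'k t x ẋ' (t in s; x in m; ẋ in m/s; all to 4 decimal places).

1 0.5560 -0.1310 -0.0233
2 0.9870 -0.7041 -3.0424

phase 1: p=-0.1133, T=0.556, ωT=1.773640, cosh=3.030988, sinh=2.861274; start (x,ẋ)=(-0.146100, 0.091100) → end (x,ẋ)=(-0.131004, -0.023258)
phase 2: p=0.3760, T=0.431, ωT=1.374890, cosh=2.103755, sinh=1.850887; start (x,ẋ)=(-0.131004, -0.023258) → end (x,ẋ)=(-0.704107, -3.042449)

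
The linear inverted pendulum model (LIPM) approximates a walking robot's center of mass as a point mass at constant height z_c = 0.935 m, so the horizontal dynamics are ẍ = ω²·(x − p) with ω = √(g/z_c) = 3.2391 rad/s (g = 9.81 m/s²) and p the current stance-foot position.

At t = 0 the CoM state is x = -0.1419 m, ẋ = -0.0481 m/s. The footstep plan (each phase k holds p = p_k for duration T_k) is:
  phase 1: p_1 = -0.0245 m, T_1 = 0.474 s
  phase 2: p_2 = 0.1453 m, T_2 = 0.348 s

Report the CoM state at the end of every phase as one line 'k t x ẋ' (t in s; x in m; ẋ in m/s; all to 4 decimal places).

phase 1: p=-0.0245, T=0.474, ωT=1.535333, cosh=2.429129, sinh=2.213745; start (x,ẋ)=(-0.141900, -0.048100) → end (x,ẋ)=(-0.342553, -0.958663)
phase 2: p=0.1453, T=0.348, ωT=1.127207, cosh=1.705479, sinh=1.381542; start (x,ẋ)=(-0.342553, -0.958663) → end (x,ẋ)=(-1.095613, -3.818101)

1 0.4740 -0.3426 -0.9587
2 0.8220 -1.0956 -3.8181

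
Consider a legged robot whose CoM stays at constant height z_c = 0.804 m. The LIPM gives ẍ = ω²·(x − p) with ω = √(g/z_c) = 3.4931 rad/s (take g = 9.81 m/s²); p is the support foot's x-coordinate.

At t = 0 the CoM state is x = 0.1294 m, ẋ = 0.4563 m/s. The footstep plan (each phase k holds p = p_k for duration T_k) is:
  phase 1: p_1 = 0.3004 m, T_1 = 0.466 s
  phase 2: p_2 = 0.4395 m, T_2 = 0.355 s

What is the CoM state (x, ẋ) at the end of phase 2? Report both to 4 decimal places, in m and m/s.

x = -0.1848, ẋ = -1.9802

phase 1: p=0.3004, T=0.466, ωT=1.627785, cosh=2.644472, sinh=2.448108; start (x,ẋ)=(0.129400, 0.456300) → end (x,ẋ)=(0.167989, -0.255631)
phase 2: p=0.4395, T=0.355, ωT=1.240050, cosh=1.872579, sinh=1.583209; start (x,ẋ)=(0.167989, -0.255631) → end (x,ẋ)=(-0.184788, -1.980229)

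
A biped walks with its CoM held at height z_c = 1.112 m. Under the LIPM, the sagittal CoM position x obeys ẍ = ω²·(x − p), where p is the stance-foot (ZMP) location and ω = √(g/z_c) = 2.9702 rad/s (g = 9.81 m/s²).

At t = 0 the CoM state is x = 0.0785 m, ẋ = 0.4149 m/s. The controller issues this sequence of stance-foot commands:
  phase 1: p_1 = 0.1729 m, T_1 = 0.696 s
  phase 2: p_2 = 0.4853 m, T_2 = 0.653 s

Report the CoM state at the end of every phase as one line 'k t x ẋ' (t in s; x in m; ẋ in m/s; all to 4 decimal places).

1 0.6960 0.3370 0.5755
2 1.3490 0.6190 0.5432

phase 1: p=0.1729, T=0.696, ωT=2.067259, cosh=4.014832, sinh=3.888300; start (x,ẋ)=(0.078500, 0.414900) → end (x,ẋ)=(0.337047, 0.575526)
phase 2: p=0.4853, T=0.653, ωT=1.939541, cosh=3.549662, sinh=3.405892; start (x,ẋ)=(0.337047, 0.575526) → end (x,ẋ)=(0.619000, 0.543167)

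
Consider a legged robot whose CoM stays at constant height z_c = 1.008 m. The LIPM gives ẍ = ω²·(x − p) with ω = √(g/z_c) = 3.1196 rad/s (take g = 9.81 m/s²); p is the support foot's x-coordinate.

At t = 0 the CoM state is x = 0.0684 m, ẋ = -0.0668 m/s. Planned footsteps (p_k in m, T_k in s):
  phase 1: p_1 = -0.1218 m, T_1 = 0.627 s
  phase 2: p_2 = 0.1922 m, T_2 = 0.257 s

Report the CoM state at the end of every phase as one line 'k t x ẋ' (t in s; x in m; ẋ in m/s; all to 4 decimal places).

1 0.6270 0.4899 1.8149
2 0.8840 1.1088 3.2571

phase 1: p=-0.1218, T=0.627, ωT=1.955989, cosh=3.606167, sinh=3.464743; start (x,ẋ)=(0.068400, -0.066800) → end (x,ẋ)=(0.489902, 1.814906)
phase 2: p=0.1922, T=0.257, ωT=0.801737, cosh=1.338980, sinh=0.890431; start (x,ẋ)=(0.489902, 1.814906) → end (x,ẋ)=(1.108848, 3.257077)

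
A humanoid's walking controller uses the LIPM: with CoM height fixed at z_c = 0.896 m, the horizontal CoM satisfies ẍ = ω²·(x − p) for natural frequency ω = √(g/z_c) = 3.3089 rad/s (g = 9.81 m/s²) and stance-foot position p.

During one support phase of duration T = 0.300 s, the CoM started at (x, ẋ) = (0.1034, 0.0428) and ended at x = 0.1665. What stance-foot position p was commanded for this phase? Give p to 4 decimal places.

p = 0.0135

ωT = 3.3089·0.300 = 0.992670; cosh(ωT) = 1.534508, sinh(ωT) = 1.163922
x(T) = p + (x₀−p)·cosh(ωT) + (ẋ₀/ω)·sinh(ωT) ⇒ p·(1 − cosh) = x(T) − x₀·cosh − (ẋ₀/ω)·sinh
numerator   = 0.1665 − (0.1034)·1.534508 − (0.0428/3.3089)·1.163922 = -0.007223
denominator = 1 − 1.534508 = -0.534508
p = -0.007223 / -0.534508 = 0.0135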